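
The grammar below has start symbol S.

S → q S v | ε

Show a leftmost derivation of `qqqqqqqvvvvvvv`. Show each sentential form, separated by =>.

S => qSv   [S → q S v]
qSv => qqSvv   [S → q S v]
qqSvv => qqqSvvv   [S → q S v]
qqqSvvv => qqqqSvvvv   [S → q S v]
qqqqSvvvv => qqqqqSvvvvv   [S → q S v]
qqqqqSvvvvv => qqqqqqSvvvvvv   [S → q S v]
qqqqqqSvvvvvv => qqqqqqqSvvvvvvv   [S → q S v]
qqqqqqqSvvvvvvv => qqqqqqqvvvvvvv   [S → ε]

S => qSv => qqSvv => qqqSvvv => qqqqSvvvv => qqqqqSvvvvv => qqqqqqSvvvvvv => qqqqqqqSvvvvvvv => qqqqqqqvvvvvvv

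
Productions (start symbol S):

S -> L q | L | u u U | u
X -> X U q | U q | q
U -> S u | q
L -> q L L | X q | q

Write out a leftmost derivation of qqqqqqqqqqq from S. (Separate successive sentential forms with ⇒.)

S ⇒ L ⇒ qLL ⇒ qqLLL ⇒ qqqLL ⇒ qqqqLLL ⇒ qqqqqLLLL ⇒ qqqqqqLLLLL ⇒ qqqqqqqLLLL ⇒ qqqqqqqqLLL ⇒ qqqqqqqqqLL ⇒ qqqqqqqqqqL ⇒ qqqqqqqqqqq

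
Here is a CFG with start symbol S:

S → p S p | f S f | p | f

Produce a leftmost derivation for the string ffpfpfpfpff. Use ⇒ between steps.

S ⇒ fSf ⇒ ffSff ⇒ ffpSpff ⇒ ffpfSfpff ⇒ ffpfpSpfpff ⇒ ffpfpfpfpff

S ⇒ fSf   [S → f S f]
fSf ⇒ ffSff   [S → f S f]
ffSff ⇒ ffpSpff   [S → p S p]
ffpSpff ⇒ ffpfSfpff   [S → f S f]
ffpfSfpff ⇒ ffpfpSpfpff   [S → p S p]
ffpfpSpfpff ⇒ ffpfpfpfpff   [S → f]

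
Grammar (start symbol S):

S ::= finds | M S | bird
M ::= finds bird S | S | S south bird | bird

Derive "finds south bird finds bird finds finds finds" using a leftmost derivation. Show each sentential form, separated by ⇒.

S ⇒ M S ⇒ S S ⇒ M S S ⇒ S south bird S S ⇒ finds south bird S S ⇒ finds south bird M S S ⇒ finds south bird finds bird S S S ⇒ finds south bird finds bird finds S S ⇒ finds south bird finds bird finds finds S ⇒ finds south bird finds bird finds finds finds

S ⇒ M S   [S ::= M S]
M S ⇒ S S   [M ::= S]
S S ⇒ M S S   [S ::= M S]
M S S ⇒ S south bird S S   [M ::= S south bird]
S south bird S S ⇒ finds south bird S S   [S ::= finds]
finds south bird S S ⇒ finds south bird M S S   [S ::= M S]
finds south bird M S S ⇒ finds south bird finds bird S S S   [M ::= finds bird S]
finds south bird finds bird S S S ⇒ finds south bird finds bird finds S S   [S ::= finds]
finds south bird finds bird finds S S ⇒ finds south bird finds bird finds finds S   [S ::= finds]
finds south bird finds bird finds finds S ⇒ finds south bird finds bird finds finds finds   [S ::= finds]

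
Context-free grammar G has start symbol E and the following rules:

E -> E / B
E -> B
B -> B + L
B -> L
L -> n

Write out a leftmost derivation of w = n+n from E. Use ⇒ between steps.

E ⇒ B ⇒ B+L ⇒ L+L ⇒ n+L ⇒ n+n

E ⇒ B   [E -> B]
B ⇒ B+L   [B -> B + L]
B+L ⇒ L+L   [B -> L]
L+L ⇒ n+L   [L -> n]
n+L ⇒ n+n   [L -> n]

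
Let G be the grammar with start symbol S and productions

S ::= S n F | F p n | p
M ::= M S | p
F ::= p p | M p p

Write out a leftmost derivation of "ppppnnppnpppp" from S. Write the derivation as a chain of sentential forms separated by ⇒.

S ⇒ SnF   [S ::= S n F]
SnF ⇒ FpnnF   [S ::= F p n]
FpnnF ⇒ MpppnnF   [F ::= M p p]
MpppnnF ⇒ ppppnnF   [M ::= p]
ppppnnF ⇒ ppppnnMpp   [F ::= M p p]
ppppnnMpp ⇒ ppppnnMSpp   [M ::= M S]
ppppnnMSpp ⇒ ppppnnpSpp   [M ::= p]
ppppnnpSpp ⇒ ppppnnpSnFpp   [S ::= S n F]
ppppnnpSnFpp ⇒ ppppnnppnFpp   [S ::= p]
ppppnnppnFpp ⇒ ppppnnppnpppp   [F ::= p p]

S ⇒ SnF ⇒ FpnnF ⇒ MpppnnF ⇒ ppppnnF ⇒ ppppnnMpp ⇒ ppppnnMSpp ⇒ ppppnnpSpp ⇒ ppppnnpSnFpp ⇒ ppppnnppnFpp ⇒ ppppnnppnpppp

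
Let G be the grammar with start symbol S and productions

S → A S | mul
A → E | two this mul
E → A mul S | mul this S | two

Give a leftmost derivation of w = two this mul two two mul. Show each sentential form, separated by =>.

S => A S => two this mul S => two this mul A S => two this mul E S => two this mul two S => two this mul two A S => two this mul two E S => two this mul two two S => two this mul two two mul

S => A S   [S → A S]
A S => two this mul S   [A → two this mul]
two this mul S => two this mul A S   [S → A S]
two this mul A S => two this mul E S   [A → E]
two this mul E S => two this mul two S   [E → two]
two this mul two S => two this mul two A S   [S → A S]
two this mul two A S => two this mul two E S   [A → E]
two this mul two E S => two this mul two two S   [E → two]
two this mul two two S => two this mul two two mul   [S → mul]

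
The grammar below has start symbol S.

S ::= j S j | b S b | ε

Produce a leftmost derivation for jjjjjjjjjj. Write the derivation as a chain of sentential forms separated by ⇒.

S⇒jSj⇒jjSjj⇒jjjSjjj⇒jjjjSjjjj⇒jjjjjSjjjjj⇒jjjjjjjjjj

S ⇒ jSj   [S ::= j S j]
jSj ⇒ jjSjj   [S ::= j S j]
jjSjj ⇒ jjjSjjj   [S ::= j S j]
jjjSjjj ⇒ jjjjSjjjj   [S ::= j S j]
jjjjSjjjj ⇒ jjjjjSjjjjj   [S ::= j S j]
jjjjjSjjjjj ⇒ jjjjjjjjjj   [S ::= ε]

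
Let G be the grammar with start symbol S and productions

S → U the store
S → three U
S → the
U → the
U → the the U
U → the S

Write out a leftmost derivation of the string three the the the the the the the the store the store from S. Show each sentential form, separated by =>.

S => three U   [S → three U]
three U => three the S   [U → the S]
three the S => three the U the store   [S → U the store]
three the U the store => three the the S the store   [U → the S]
three the the S the store => three the the U the store the store   [S → U the store]
three the the U the store the store => three the the the the U the store the store   [U → the the U]
three the the the the U the store the store => three the the the the the the U the store the store   [U → the the U]
three the the the the the the U the store the store => three the the the the the the the the store the store   [U → the]

S => three U => three the S => three the U the store => three the the S the store => three the the U the store the store => three the the the the U the store the store => three the the the the the the U the store the store => three the the the the the the the the store the store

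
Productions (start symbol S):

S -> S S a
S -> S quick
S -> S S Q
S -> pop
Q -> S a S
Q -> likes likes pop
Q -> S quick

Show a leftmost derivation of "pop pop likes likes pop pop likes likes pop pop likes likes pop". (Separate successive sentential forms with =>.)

S => S S Q => S S Q S Q => S S Q S Q S Q => pop S Q S Q S Q => pop pop Q S Q S Q => pop pop likes likes pop S Q S Q => pop pop likes likes pop pop Q S Q => pop pop likes likes pop pop likes likes pop S Q => pop pop likes likes pop pop likes likes pop pop Q => pop pop likes likes pop pop likes likes pop pop likes likes pop

S => S S Q   [S -> S S Q]
S S Q => S S Q S Q   [S -> S S Q]
S S Q S Q => S S Q S Q S Q   [S -> S S Q]
S S Q S Q S Q => pop S Q S Q S Q   [S -> pop]
pop S Q S Q S Q => pop pop Q S Q S Q   [S -> pop]
pop pop Q S Q S Q => pop pop likes likes pop S Q S Q   [Q -> likes likes pop]
pop pop likes likes pop S Q S Q => pop pop likes likes pop pop Q S Q   [S -> pop]
pop pop likes likes pop pop Q S Q => pop pop likes likes pop pop likes likes pop S Q   [Q -> likes likes pop]
pop pop likes likes pop pop likes likes pop S Q => pop pop likes likes pop pop likes likes pop pop Q   [S -> pop]
pop pop likes likes pop pop likes likes pop pop Q => pop pop likes likes pop pop likes likes pop pop likes likes pop   [Q -> likes likes pop]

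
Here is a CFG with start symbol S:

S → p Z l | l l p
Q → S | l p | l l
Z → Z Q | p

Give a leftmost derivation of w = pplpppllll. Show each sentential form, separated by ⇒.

S ⇒ pZl   [S → p Z l]
pZl ⇒ pZQl   [Z → Z Q]
pZQl ⇒ pZQQl   [Z → Z Q]
pZQQl ⇒ ppQQl   [Z → p]
ppQQl ⇒ pplpQl   [Q → l p]
pplpQl ⇒ pplpSl   [Q → S]
pplpSl ⇒ pplppZll   [S → p Z l]
pplppZll ⇒ pplppZQll   [Z → Z Q]
pplppZQll ⇒ pplpppQll   [Z → p]
pplpppQll ⇒ pplpppllll   [Q → l l]

S ⇒ pZl ⇒ pZQl ⇒ pZQQl ⇒ ppQQl ⇒ pplpQl ⇒ pplpSl ⇒ pplppZll ⇒ pplppZQll ⇒ pplpppQll ⇒ pplpppllll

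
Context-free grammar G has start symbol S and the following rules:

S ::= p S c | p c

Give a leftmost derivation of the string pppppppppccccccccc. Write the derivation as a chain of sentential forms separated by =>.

S => pSc => ppScc => pppSccc => ppppScccc => pppppSccccc => ppppppScccccc => pppppppSccccccc => ppppppppScccccccc => pppppppppccccccccc

S => pSc   [S ::= p S c]
pSc => ppScc   [S ::= p S c]
ppScc => pppSccc   [S ::= p S c]
pppSccc => ppppScccc   [S ::= p S c]
ppppScccc => pppppSccccc   [S ::= p S c]
pppppSccccc => ppppppScccccc   [S ::= p S c]
ppppppScccccc => pppppppSccccccc   [S ::= p S c]
pppppppSccccccc => ppppppppScccccccc   [S ::= p S c]
ppppppppScccccccc => pppppppppccccccccc   [S ::= p c]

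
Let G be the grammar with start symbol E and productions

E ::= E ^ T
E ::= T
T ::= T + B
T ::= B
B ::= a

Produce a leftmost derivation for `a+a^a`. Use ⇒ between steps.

E ⇒ E^T ⇒ T^T ⇒ T+B^T ⇒ B+B^T ⇒ a+B^T ⇒ a+a^T ⇒ a+a^B ⇒ a+a^a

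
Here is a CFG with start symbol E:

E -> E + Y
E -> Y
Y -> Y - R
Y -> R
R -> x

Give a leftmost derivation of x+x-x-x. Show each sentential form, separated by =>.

E => E+Y   [E -> E + Y]
E+Y => Y+Y   [E -> Y]
Y+Y => R+Y   [Y -> R]
R+Y => x+Y   [R -> x]
x+Y => x+Y-R   [Y -> Y - R]
x+Y-R => x+Y-R-R   [Y -> Y - R]
x+Y-R-R => x+R-R-R   [Y -> R]
x+R-R-R => x+x-R-R   [R -> x]
x+x-R-R => x+x-x-R   [R -> x]
x+x-x-R => x+x-x-x   [R -> x]

E=>E+Y=>Y+Y=>R+Y=>x+Y=>x+Y-R=>x+Y-R-R=>x+R-R-R=>x+x-R-R=>x+x-x-R=>x+x-x-x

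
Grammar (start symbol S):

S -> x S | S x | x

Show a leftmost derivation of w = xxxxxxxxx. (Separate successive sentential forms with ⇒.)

S⇒xS⇒xxS⇒xxxS⇒xxxxS⇒xxxxxS⇒xxxxxSx⇒xxxxxSxx⇒xxxxxxSxx⇒xxxxxxxxx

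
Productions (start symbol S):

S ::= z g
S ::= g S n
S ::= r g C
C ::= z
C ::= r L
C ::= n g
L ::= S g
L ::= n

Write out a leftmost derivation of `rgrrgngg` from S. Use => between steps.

S => rgC => rgrL => rgrSg => rgrrgCg => rgrrgngg

S => rgC   [S ::= r g C]
rgC => rgrL   [C ::= r L]
rgrL => rgrSg   [L ::= S g]
rgrSg => rgrrgCg   [S ::= r g C]
rgrrgCg => rgrrgngg   [C ::= n g]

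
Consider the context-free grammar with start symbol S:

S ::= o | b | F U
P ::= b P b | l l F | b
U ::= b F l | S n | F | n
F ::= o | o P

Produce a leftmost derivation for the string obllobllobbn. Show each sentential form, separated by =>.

S => FU => oPU => obPbU => obllFbU => oblloPbU => obllobPbbU => obllobllFbbU => obllobllobbU => obllobllobbn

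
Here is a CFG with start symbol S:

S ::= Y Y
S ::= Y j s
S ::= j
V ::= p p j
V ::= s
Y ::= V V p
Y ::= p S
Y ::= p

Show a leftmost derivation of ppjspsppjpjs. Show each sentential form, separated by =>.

S => YY   [S ::= Y Y]
YY => pSY   [Y ::= p S]
pSY => pYjsY   [S ::= Y j s]
pYjsY => ppjsY   [Y ::= p]
ppjsY => ppjspS   [Y ::= p S]
ppjspS => ppjspYjs   [S ::= Y j s]
ppjspYjs => ppjspVVpjs   [Y ::= V V p]
ppjspVVpjs => ppjspsVpjs   [V ::= s]
ppjspsVpjs => ppjspsppjpjs   [V ::= p p j]

S => YY => pSY => pYjsY => ppjsY => ppjspS => ppjspYjs => ppjspVVpjs => ppjspsVpjs => ppjspsppjpjs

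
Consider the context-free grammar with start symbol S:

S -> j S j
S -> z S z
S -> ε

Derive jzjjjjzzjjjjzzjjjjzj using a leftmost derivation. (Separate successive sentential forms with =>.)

S => jSj   [S -> j S j]
jSj => jzSzj   [S -> z S z]
jzSzj => jzjSjzj   [S -> j S j]
jzjSjzj => jzjjSjjzj   [S -> j S j]
jzjjSjjzj => jzjjjSjjjzj   [S -> j S j]
jzjjjSjjjzj => jzjjjjSjjjjzj   [S -> j S j]
jzjjjjSjjjjzj => jzjjjjzSzjjjjzj   [S -> z S z]
jzjjjjzSzjjjjzj => jzjjjjzzSzzjjjjzj   [S -> z S z]
jzjjjjzzSzzjjjjzj => jzjjjjzzjSjzzjjjjzj   [S -> j S j]
jzjjjjzzjSjzzjjjjzj => jzjjjjzzjjSjjzzjjjjzj   [S -> j S j]
jzjjjjzzjjSjjzzjjjjzj => jzjjjjzzjjjjzzjjjjzj   [S -> ε]

S => jSj => jzSzj => jzjSjzj => jzjjSjjzj => jzjjjSjjjzj => jzjjjjSjjjjzj => jzjjjjzSzjjjjzj => jzjjjjzzSzzjjjjzj => jzjjjjzzjSjzzjjjjzj => jzjjjjzzjjSjjzzjjjjzj => jzjjjjzzjjjjzzjjjjzj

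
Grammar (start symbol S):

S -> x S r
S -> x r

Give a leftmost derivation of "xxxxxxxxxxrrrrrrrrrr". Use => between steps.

S=>xSr=>xxSrr=>xxxSrrr=>xxxxSrrrr=>xxxxxSrrrrr=>xxxxxxSrrrrrr=>xxxxxxxSrrrrrrr=>xxxxxxxxSrrrrrrrr=>xxxxxxxxxSrrrrrrrrr=>xxxxxxxxxxrrrrrrrrrr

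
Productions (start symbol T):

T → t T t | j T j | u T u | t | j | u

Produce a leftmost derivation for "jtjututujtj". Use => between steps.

T => jTj => jtTtj => jtjTjtj => jtjuTujtj => jtjutTtujtj => jtjututujtj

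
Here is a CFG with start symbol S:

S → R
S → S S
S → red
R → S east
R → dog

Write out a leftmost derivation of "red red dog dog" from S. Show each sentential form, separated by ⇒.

S ⇒ S S ⇒ S S S ⇒ red S S ⇒ red red S ⇒ red red S S ⇒ red red R S ⇒ red red dog S ⇒ red red dog R ⇒ red red dog dog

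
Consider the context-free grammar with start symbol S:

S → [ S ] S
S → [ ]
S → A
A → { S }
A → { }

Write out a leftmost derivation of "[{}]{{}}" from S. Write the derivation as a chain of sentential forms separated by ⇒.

S ⇒ [S]S ⇒ [A]S ⇒ [{}]S ⇒ [{}]A ⇒ [{}]{S} ⇒ [{}]{A} ⇒ [{}]{{}}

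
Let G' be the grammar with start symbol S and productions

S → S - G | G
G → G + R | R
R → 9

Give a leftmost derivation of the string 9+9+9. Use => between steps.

S => G => G+R => G+R+R => R+R+R => 9+R+R => 9+9+R => 9+9+9

S => G   [S → G]
G => G+R   [G → G + R]
G+R => G+R+R   [G → G + R]
G+R+R => R+R+R   [G → R]
R+R+R => 9+R+R   [R → 9]
9+R+R => 9+9+R   [R → 9]
9+9+R => 9+9+9   [R → 9]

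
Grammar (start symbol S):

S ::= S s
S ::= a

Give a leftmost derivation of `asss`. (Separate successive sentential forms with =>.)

S => Ss   [S ::= S s]
Ss => Sss   [S ::= S s]
Sss => Ssss   [S ::= S s]
Ssss => asss   [S ::= a]

S=>Ss=>Sss=>Ssss=>asss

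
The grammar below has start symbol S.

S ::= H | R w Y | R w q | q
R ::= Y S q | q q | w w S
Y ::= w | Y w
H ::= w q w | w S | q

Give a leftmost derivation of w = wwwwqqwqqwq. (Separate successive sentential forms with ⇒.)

S ⇒ H   [S ::= H]
H ⇒ wS   [H ::= w S]
wS ⇒ wRwq   [S ::= R w q]
wRwq ⇒ wYSqwq   [R ::= Y S q]
wYSqwq ⇒ wYwSqwq   [Y ::= Y w]
wYwSqwq ⇒ wwwSqwq   [Y ::= w]
wwwSqwq ⇒ wwwHqwq   [S ::= H]
wwwHqwq ⇒ wwwwSqwq   [H ::= w S]
wwwwSqwq ⇒ wwwwRwqqwq   [S ::= R w q]
wwwwRwqqwq ⇒ wwwwqqwqqwq   [R ::= q q]

S ⇒ H ⇒ wS ⇒ wRwq ⇒ wYSqwq ⇒ wYwSqwq ⇒ wwwSqwq ⇒ wwwHqwq ⇒ wwwwSqwq ⇒ wwwwRwqqwq ⇒ wwwwqqwqqwq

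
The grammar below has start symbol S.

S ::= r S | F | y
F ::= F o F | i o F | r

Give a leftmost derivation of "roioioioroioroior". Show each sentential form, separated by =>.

S => F => FoF => roF => roioF => roioioF => roioioioF => roioioioFoF => roioioioroF => roioioioroFoF => roioioioroioFoF => roioioioroioroF => roioioioroioroioF => roioioioroioroior

S => F   [S ::= F]
F => FoF   [F ::= F o F]
FoF => roF   [F ::= r]
roF => roioF   [F ::= i o F]
roioF => roioioF   [F ::= i o F]
roioioF => roioioioF   [F ::= i o F]
roioioioF => roioioioFoF   [F ::= F o F]
roioioioFoF => roioioioroF   [F ::= r]
roioioioroF => roioioioroFoF   [F ::= F o F]
roioioioroFoF => roioioioroioFoF   [F ::= i o F]
roioioioroioFoF => roioioioroioroF   [F ::= r]
roioioioroioroF => roioioioroioroioF   [F ::= i o F]
roioioioroioroioF => roioioioroioroior   [F ::= r]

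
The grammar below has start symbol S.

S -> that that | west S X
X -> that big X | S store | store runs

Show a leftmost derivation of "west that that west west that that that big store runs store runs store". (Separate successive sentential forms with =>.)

S => west S X => west that that X => west that that S store => west that that west S X store => west that that west west S X X store => west that that west west that that X X store => west that that west west that that that big X X store => west that that west west that that that big store runs X store => west that that west west that that that big store runs store runs store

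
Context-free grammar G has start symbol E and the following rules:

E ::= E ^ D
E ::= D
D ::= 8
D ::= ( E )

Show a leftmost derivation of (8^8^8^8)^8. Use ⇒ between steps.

E⇒E^D⇒D^D⇒(E)^D⇒(E^D)^D⇒(E^D^D)^D⇒(E^D^D^D)^D⇒(D^D^D^D)^D⇒(8^D^D^D)^D⇒(8^8^D^D)^D⇒(8^8^8^D)^D⇒(8^8^8^8)^D⇒(8^8^8^8)^8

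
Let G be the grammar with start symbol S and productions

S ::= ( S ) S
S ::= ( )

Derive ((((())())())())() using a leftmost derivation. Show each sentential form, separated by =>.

S => (S)S   [S ::= ( S ) S]
(S)S => ((S)S)S   [S ::= ( S ) S]
((S)S)S => (((S)S)S)S   [S ::= ( S ) S]
(((S)S)S)S => ((((S)S)S)S)S   [S ::= ( S ) S]
((((S)S)S)S)S => ((((())S)S)S)S   [S ::= ( )]
((((())S)S)S)S => ((((())())S)S)S   [S ::= ( )]
((((())())S)S)S => ((((())())())S)S   [S ::= ( )]
((((())())())S)S => ((((())())())())S   [S ::= ( )]
((((())())())())S => ((((())())())())()   [S ::= ( )]

S => (S)S => ((S)S)S => (((S)S)S)S => ((((S)S)S)S)S => ((((())S)S)S)S => ((((())())S)S)S => ((((())())())S)S => ((((())())())())S => ((((())())())())()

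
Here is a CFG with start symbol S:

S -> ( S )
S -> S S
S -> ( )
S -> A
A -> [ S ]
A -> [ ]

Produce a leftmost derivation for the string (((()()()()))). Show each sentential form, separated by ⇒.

S ⇒ (S)   [S -> ( S )]
(S) ⇒ ((S))   [S -> ( S )]
((S)) ⇒ (((S)))   [S -> ( S )]
(((S))) ⇒ (((SS)))   [S -> S S]
(((SS))) ⇒ (((SSS)))   [S -> S S]
(((SSS))) ⇒ (((SSSS)))   [S -> S S]
(((SSSS))) ⇒ (((()SSS)))   [S -> ( )]
(((()SSS))) ⇒ (((()()SS)))   [S -> ( )]
(((()()SS))) ⇒ (((()()()S)))   [S -> ( )]
(((()()()S))) ⇒ (((()()()())))   [S -> ( )]

S⇒(S)⇒((S))⇒(((S)))⇒(((SS)))⇒(((SSS)))⇒(((SSSS)))⇒(((()SSS)))⇒(((()()SS)))⇒(((()()()S)))⇒(((()()()())))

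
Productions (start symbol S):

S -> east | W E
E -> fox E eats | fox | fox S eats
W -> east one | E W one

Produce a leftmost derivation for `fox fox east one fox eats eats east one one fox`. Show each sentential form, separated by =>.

S => W E => E W one E => fox E eats W one E => fox fox S eats eats W one E => fox fox W E eats eats W one E => fox fox east one E eats eats W one E => fox fox east one fox eats eats W one E => fox fox east one fox eats eats east one one E => fox fox east one fox eats eats east one one fox

S => W E   [S -> W E]
W E => E W one E   [W -> E W one]
E W one E => fox E eats W one E   [E -> fox E eats]
fox E eats W one E => fox fox S eats eats W one E   [E -> fox S eats]
fox fox S eats eats W one E => fox fox W E eats eats W one E   [S -> W E]
fox fox W E eats eats W one E => fox fox east one E eats eats W one E   [W -> east one]
fox fox east one E eats eats W one E => fox fox east one fox eats eats W one E   [E -> fox]
fox fox east one fox eats eats W one E => fox fox east one fox eats eats east one one E   [W -> east one]
fox fox east one fox eats eats east one one E => fox fox east one fox eats eats east one one fox   [E -> fox]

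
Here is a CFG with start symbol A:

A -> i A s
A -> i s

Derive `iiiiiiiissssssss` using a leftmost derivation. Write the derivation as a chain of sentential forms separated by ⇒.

A ⇒ iAs ⇒ iiAss ⇒ iiiAsss ⇒ iiiiAssss ⇒ iiiiiAsssss ⇒ iiiiiiAssssss ⇒ iiiiiiiAsssssss ⇒ iiiiiiiissssssss

A ⇒ iAs   [A -> i A s]
iAs ⇒ iiAss   [A -> i A s]
iiAss ⇒ iiiAsss   [A -> i A s]
iiiAsss ⇒ iiiiAssss   [A -> i A s]
iiiiAssss ⇒ iiiiiAsssss   [A -> i A s]
iiiiiAsssss ⇒ iiiiiiAssssss   [A -> i A s]
iiiiiiAssssss ⇒ iiiiiiiAsssssss   [A -> i A s]
iiiiiiiAsssssss ⇒ iiiiiiiissssssss   [A -> i s]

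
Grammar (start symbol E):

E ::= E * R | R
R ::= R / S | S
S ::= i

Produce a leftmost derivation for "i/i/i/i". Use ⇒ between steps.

E ⇒ R ⇒ R/S ⇒ R/S/S ⇒ R/S/S/S ⇒ S/S/S/S ⇒ i/S/S/S ⇒ i/i/S/S ⇒ i/i/i/S ⇒ i/i/i/i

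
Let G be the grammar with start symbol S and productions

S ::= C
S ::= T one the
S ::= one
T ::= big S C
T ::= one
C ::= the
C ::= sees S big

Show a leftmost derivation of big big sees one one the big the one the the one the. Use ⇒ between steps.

S ⇒ T one the   [S ::= T one the]
T one the ⇒ big S C one the   [T ::= big S C]
big S C one the ⇒ big T one the C one the   [S ::= T one the]
big T one the C one the ⇒ big big S C one the C one the   [T ::= big S C]
big big S C one the C one the ⇒ big big C C one the C one the   [S ::= C]
big big C C one the C one the ⇒ big big sees S big C one the C one the   [C ::= sees S big]
big big sees S big C one the C one the ⇒ big big sees T one the big C one the C one the   [S ::= T one the]
big big sees T one the big C one the C one the ⇒ big big sees one one the big C one the C one the   [T ::= one]
big big sees one one the big C one the C one the ⇒ big big sees one one the big the one the C one the   [C ::= the]
big big sees one one the big the one the C one the ⇒ big big sees one one the big the one the the one the   [C ::= the]

S ⇒ T one the ⇒ big S C one the ⇒ big T one the C one the ⇒ big big S C one the C one the ⇒ big big C C one the C one the ⇒ big big sees S big C one the C one the ⇒ big big sees T one the big C one the C one the ⇒ big big sees one one the big C one the C one the ⇒ big big sees one one the big the one the C one the ⇒ big big sees one one the big the one the the one the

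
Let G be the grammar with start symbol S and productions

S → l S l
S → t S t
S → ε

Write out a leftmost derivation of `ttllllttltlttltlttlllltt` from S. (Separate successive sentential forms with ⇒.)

S⇒tSt⇒ttStt⇒ttlSltt⇒ttllSlltt⇒ttlllSllltt⇒ttllllSlllltt⇒ttlllltStlllltt⇒ttllllttSttlllltt⇒ttllllttlSlttlllltt⇒ttllllttltStlttlllltt⇒ttllllttltlSltlttlllltt⇒ttllllttltltStltlttlllltt⇒ttllllttltlttltlttlllltt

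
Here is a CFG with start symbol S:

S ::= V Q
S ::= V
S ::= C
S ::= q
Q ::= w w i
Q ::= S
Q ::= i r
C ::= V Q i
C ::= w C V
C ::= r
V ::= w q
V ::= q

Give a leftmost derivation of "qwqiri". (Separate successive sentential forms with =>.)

S => C => VQi => qQi => qSi => qVQi => qwqQi => qwqiri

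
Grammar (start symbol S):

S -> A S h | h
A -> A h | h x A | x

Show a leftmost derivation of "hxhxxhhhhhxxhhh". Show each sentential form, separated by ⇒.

S ⇒ ASh   [S -> A S h]
ASh ⇒ hxASh   [A -> h x A]
hxASh ⇒ hxAhSh   [A -> A h]
hxAhSh ⇒ hxAhhSh   [A -> A h]
hxAhhSh ⇒ hxhxAhhSh   [A -> h x A]
hxhxAhhSh ⇒ hxhxAhhhSh   [A -> A h]
hxhxAhhhSh ⇒ hxhxAhhhhSh   [A -> A h]
hxhxAhhhhSh ⇒ hxhxxhhhhSh   [A -> x]
hxhxxhhhhSh ⇒ hxhxxhhhhAShh   [S -> A S h]
hxhxxhhhhAShh ⇒ hxhxxhhhhhxAShh   [A -> h x A]
hxhxxhhhhhxAShh ⇒ hxhxxhhhhhxxShh   [A -> x]
hxhxxhhhhhxxShh ⇒ hxhxxhhhhhxxhhh   [S -> h]

S ⇒ ASh ⇒ hxASh ⇒ hxAhSh ⇒ hxAhhSh ⇒ hxhxAhhSh ⇒ hxhxAhhhSh ⇒ hxhxAhhhhSh ⇒ hxhxxhhhhSh ⇒ hxhxxhhhhAShh ⇒ hxhxxhhhhhxAShh ⇒ hxhxxhhhhhxxShh ⇒ hxhxxhhhhhxxhhh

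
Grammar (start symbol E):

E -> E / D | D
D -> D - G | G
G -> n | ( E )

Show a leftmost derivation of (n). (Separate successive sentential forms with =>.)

E => D => G => (E) => (D) => (G) => (n)

E => D   [E -> D]
D => G   [D -> G]
G => (E)   [G -> ( E )]
(E) => (D)   [E -> D]
(D) => (G)   [D -> G]
(G) => (n)   [G -> n]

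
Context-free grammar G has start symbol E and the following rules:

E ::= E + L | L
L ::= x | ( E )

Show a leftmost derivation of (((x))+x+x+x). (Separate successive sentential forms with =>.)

E => L => (E) => (E+L) => (E+L+L) => (E+L+L+L) => (L+L+L+L) => ((E)+L+L+L) => ((L)+L+L+L) => (((E))+L+L+L) => (((L))+L+L+L) => (((x))+L+L+L) => (((x))+x+L+L) => (((x))+x+x+L) => (((x))+x+x+x)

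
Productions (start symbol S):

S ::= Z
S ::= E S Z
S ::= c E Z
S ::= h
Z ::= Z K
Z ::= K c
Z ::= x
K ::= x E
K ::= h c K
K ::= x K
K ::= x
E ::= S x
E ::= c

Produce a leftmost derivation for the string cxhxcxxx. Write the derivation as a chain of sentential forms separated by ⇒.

S ⇒ ESZ ⇒ cSZ ⇒ cZZ ⇒ cZKZ ⇒ cZKKZ ⇒ cKcKKZ ⇒ cxEcKKZ ⇒ cxSxcKKZ ⇒ cxhxcKKZ ⇒ cxhxcxKZ ⇒ cxhxcxxZ ⇒ cxhxcxxx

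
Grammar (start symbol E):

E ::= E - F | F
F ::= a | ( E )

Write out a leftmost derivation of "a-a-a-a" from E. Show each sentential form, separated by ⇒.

E ⇒ E-F   [E ::= E - F]
E-F ⇒ E-F-F   [E ::= E - F]
E-F-F ⇒ E-F-F-F   [E ::= E - F]
E-F-F-F ⇒ F-F-F-F   [E ::= F]
F-F-F-F ⇒ a-F-F-F   [F ::= a]
a-F-F-F ⇒ a-a-F-F   [F ::= a]
a-a-F-F ⇒ a-a-a-F   [F ::= a]
a-a-a-F ⇒ a-a-a-a   [F ::= a]

E ⇒ E-F ⇒ E-F-F ⇒ E-F-F-F ⇒ F-F-F-F ⇒ a-F-F-F ⇒ a-a-F-F ⇒ a-a-a-F ⇒ a-a-a-a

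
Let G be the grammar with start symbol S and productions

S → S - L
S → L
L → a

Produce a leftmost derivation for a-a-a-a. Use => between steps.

S=>S-L=>S-L-L=>S-L-L-L=>L-L-L-L=>a-L-L-L=>a-a-L-L=>a-a-a-L=>a-a-a-a

S => S-L   [S → S - L]
S-L => S-L-L   [S → S - L]
S-L-L => S-L-L-L   [S → S - L]
S-L-L-L => L-L-L-L   [S → L]
L-L-L-L => a-L-L-L   [L → a]
a-L-L-L => a-a-L-L   [L → a]
a-a-L-L => a-a-a-L   [L → a]
a-a-a-L => a-a-a-a   [L → a]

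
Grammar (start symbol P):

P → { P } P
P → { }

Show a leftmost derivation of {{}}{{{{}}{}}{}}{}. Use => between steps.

P=>{P}P=>{{}}P=>{{}}{P}P=>{{}}{{P}P}P=>{{}}{{{P}P}P}P=>{{}}{{{{}}P}P}P=>{{}}{{{{}}{}}P}P=>{{}}{{{{}}{}}{}}P=>{{}}{{{{}}{}}{}}{}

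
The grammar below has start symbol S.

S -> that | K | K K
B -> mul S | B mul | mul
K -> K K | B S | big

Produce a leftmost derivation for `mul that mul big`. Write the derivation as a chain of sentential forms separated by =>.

S => K   [S -> K]
K => B S   [K -> B S]
B S => B mul S   [B -> B mul]
B mul S => mul S mul S   [B -> mul S]
mul S mul S => mul that mul S   [S -> that]
mul that mul S => mul that mul K   [S -> K]
mul that mul K => mul that mul big   [K -> big]

S => K => B S => B mul S => mul S mul S => mul that mul S => mul that mul K => mul that mul big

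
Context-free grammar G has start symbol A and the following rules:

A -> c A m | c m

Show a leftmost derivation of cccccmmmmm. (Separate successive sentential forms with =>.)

A=>cAm=>ccAmm=>cccAmmm=>ccccAmmmm=>cccccmmmmm

A => cAm   [A -> c A m]
cAm => ccAmm   [A -> c A m]
ccAmm => cccAmmm   [A -> c A m]
cccAmmm => ccccAmmmm   [A -> c A m]
ccccAmmmm => cccccmmmmm   [A -> c m]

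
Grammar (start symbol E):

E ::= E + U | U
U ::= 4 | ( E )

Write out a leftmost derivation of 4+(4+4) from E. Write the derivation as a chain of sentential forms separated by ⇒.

E ⇒ E+U   [E ::= E + U]
E+U ⇒ U+U   [E ::= U]
U+U ⇒ 4+U   [U ::= 4]
4+U ⇒ 4+(E)   [U ::= ( E )]
4+(E) ⇒ 4+(E+U)   [E ::= E + U]
4+(E+U) ⇒ 4+(U+U)   [E ::= U]
4+(U+U) ⇒ 4+(4+U)   [U ::= 4]
4+(4+U) ⇒ 4+(4+4)   [U ::= 4]

E ⇒ E+U ⇒ U+U ⇒ 4+U ⇒ 4+(E) ⇒ 4+(E+U) ⇒ 4+(U+U) ⇒ 4+(4+U) ⇒ 4+(4+4)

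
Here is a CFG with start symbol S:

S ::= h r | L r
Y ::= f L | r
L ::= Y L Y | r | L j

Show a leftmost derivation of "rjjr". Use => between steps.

S => Lr => Ljr => Ljjr => rjjr

S => Lr   [S ::= L r]
Lr => Ljr   [L ::= L j]
Ljr => Ljjr   [L ::= L j]
Ljjr => rjjr   [L ::= r]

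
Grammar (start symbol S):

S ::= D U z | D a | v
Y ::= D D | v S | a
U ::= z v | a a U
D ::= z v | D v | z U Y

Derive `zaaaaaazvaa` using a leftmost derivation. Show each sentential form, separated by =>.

S=>Da=>zUYa=>zaaUYa=>zaaaaUYa=>zaaaaaaUYa=>zaaaaaazvYa=>zaaaaaazvaa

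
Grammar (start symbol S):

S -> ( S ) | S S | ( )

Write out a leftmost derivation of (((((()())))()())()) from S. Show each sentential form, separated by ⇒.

S ⇒ (S) ⇒ (SS) ⇒ ((S)S) ⇒ ((SS)S) ⇒ ((SSS)S) ⇒ (((S)SS)S) ⇒ ((((S))SS)S) ⇒ (((((S)))SS)S) ⇒ (((((SS)))SS)S) ⇒ (((((()S)))SS)S) ⇒ (((((()())))SS)S) ⇒ (((((()())))()S)S) ⇒ (((((()())))()())S) ⇒ (((((()())))()())())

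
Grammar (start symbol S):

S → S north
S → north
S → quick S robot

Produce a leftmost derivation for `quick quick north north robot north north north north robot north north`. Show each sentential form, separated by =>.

S => S north => S north north => quick S robot north north => quick S north robot north north => quick S north north robot north north => quick S north north north robot north north => quick S north north north north robot north north => quick quick S robot north north north north robot north north => quick quick S north robot north north north north robot north north => quick quick north north robot north north north north robot north north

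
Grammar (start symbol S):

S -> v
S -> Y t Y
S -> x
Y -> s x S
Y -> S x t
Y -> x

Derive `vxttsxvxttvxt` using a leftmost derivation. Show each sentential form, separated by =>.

S => YtY => SxttY => vxttY => vxttsxS => vxttsxYtY => vxttsxSxttY => vxttsxvxttY => vxttsxvxttSxt => vxttsxvxttvxt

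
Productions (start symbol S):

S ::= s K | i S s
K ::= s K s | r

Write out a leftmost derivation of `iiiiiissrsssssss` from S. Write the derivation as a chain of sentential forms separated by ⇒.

S ⇒ iSs ⇒ iiSss ⇒ iiiSsss ⇒ iiiiSssss ⇒ iiiiiSsssss ⇒ iiiiiiSssssss ⇒ iiiiiisKssssss ⇒ iiiiiissKsssssss ⇒ iiiiiissrsssssss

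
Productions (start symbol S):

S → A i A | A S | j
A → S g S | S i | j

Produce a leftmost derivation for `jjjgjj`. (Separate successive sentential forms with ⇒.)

S ⇒ AS ⇒ jS ⇒ jAS ⇒ jjS ⇒ jjAS ⇒ jjSgSS ⇒ jjjgSS ⇒ jjjgjS ⇒ jjjgjj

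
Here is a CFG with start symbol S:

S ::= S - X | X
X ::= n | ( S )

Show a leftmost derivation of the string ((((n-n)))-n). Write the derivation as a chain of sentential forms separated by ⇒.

S⇒X⇒(S)⇒(S-X)⇒(X-X)⇒((S)-X)⇒((X)-X)⇒(((S))-X)⇒(((X))-X)⇒((((S)))-X)⇒((((S-X)))-X)⇒((((X-X)))-X)⇒((((n-X)))-X)⇒((((n-n)))-X)⇒((((n-n)))-n)

S ⇒ X   [S ::= X]
X ⇒ (S)   [X ::= ( S )]
(S) ⇒ (S-X)   [S ::= S - X]
(S-X) ⇒ (X-X)   [S ::= X]
(X-X) ⇒ ((S)-X)   [X ::= ( S )]
((S)-X) ⇒ ((X)-X)   [S ::= X]
((X)-X) ⇒ (((S))-X)   [X ::= ( S )]
(((S))-X) ⇒ (((X))-X)   [S ::= X]
(((X))-X) ⇒ ((((S)))-X)   [X ::= ( S )]
((((S)))-X) ⇒ ((((S-X)))-X)   [S ::= S - X]
((((S-X)))-X) ⇒ ((((X-X)))-X)   [S ::= X]
((((X-X)))-X) ⇒ ((((n-X)))-X)   [X ::= n]
((((n-X)))-X) ⇒ ((((n-n)))-X)   [X ::= n]
((((n-n)))-X) ⇒ ((((n-n)))-n)   [X ::= n]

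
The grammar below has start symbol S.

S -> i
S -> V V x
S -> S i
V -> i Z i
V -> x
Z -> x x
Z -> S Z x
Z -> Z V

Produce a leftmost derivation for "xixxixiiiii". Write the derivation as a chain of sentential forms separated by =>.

S => Si   [S -> S i]
Si => Sii   [S -> S i]
Sii => Siii   [S -> S i]
Siii => Siiii   [S -> S i]
Siiii => Siiiii   [S -> S i]
Siiiii => VVxiiiii   [S -> V V x]
VVxiiiii => xVxiiiii   [V -> x]
xVxiiiii => xiZixiiiii   [V -> i Z i]
xiZixiiiii => xixxixiiiii   [Z -> x x]

S => Si => Sii => Siii => Siiii => Siiiii => VVxiiiii => xVxiiiii => xiZixiiiii => xixxixiiiii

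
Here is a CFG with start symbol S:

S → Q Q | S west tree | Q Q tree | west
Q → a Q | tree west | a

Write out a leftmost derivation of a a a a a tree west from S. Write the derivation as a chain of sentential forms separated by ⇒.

S ⇒ Q Q ⇒ a Q Q ⇒ a a Q ⇒ a a a Q ⇒ a a a a Q ⇒ a a a a a Q ⇒ a a a a a tree west

S ⇒ Q Q   [S → Q Q]
Q Q ⇒ a Q Q   [Q → a Q]
a Q Q ⇒ a a Q   [Q → a]
a a Q ⇒ a a a Q   [Q → a Q]
a a a Q ⇒ a a a a Q   [Q → a Q]
a a a a Q ⇒ a a a a a Q   [Q → a Q]
a a a a a Q ⇒ a a a a a tree west   [Q → tree west]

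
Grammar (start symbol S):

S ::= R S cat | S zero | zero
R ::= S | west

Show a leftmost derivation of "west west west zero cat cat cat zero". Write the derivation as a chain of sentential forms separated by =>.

S => S zero   [S ::= S zero]
S zero => R S cat zero   [S ::= R S cat]
R S cat zero => west S cat zero   [R ::= west]
west S cat zero => west R S cat cat zero   [S ::= R S cat]
west R S cat cat zero => west west S cat cat zero   [R ::= west]
west west S cat cat zero => west west R S cat cat cat zero   [S ::= R S cat]
west west R S cat cat cat zero => west west west S cat cat cat zero   [R ::= west]
west west west S cat cat cat zero => west west west zero cat cat cat zero   [S ::= zero]

S => S zero => R S cat zero => west S cat zero => west R S cat cat zero => west west S cat cat zero => west west R S cat cat cat zero => west west west S cat cat cat zero => west west west zero cat cat cat zero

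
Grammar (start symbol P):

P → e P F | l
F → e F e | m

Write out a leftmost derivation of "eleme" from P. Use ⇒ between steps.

P⇒ePF⇒elF⇒eleFe⇒eleme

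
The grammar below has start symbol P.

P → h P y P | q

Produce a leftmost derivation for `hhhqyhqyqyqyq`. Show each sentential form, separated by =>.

P => hPyP => hhPyPyP => hhhPyPyPyP => hhhqyPyPyP => hhhqyhPyPyPyP => hhhqyhqyPyPyP => hhhqyhqyqyPyP => hhhqyhqyqyqyP => hhhqyhqyqyqyq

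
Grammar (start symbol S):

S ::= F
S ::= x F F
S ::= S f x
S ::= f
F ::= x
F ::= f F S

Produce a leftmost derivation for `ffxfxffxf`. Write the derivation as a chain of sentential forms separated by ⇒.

S ⇒ F ⇒ fFS ⇒ ffFSS ⇒ ffxSS ⇒ ffxSfxS ⇒ ffxFfxS ⇒ ffxfFSfxS ⇒ ffxfxSfxS ⇒ ffxfxffxS ⇒ ffxfxffxf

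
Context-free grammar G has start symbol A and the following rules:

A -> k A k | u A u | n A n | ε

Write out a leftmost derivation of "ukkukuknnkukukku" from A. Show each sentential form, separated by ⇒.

A ⇒ uAu   [A -> u A u]
uAu ⇒ ukAku   [A -> k A k]
ukAku ⇒ ukkAkku   [A -> k A k]
ukkAkku ⇒ ukkuAukku   [A -> u A u]
ukkuAukku ⇒ ukkukAkukku   [A -> k A k]
ukkukAkukku ⇒ ukkukuAukukku   [A -> u A u]
ukkukuAukukku ⇒ ukkukukAkukukku   [A -> k A k]
ukkukukAkukukku ⇒ ukkukuknAnkukukku   [A -> n A n]
ukkukuknAnkukukku ⇒ ukkukuknnkukukku   [A -> ε]

A⇒uAu⇒ukAku⇒ukkAkku⇒ukkuAukku⇒ukkukAkukku⇒ukkukuAukukku⇒ukkukukAkukukku⇒ukkukuknAnkukukku⇒ukkukuknnkukukku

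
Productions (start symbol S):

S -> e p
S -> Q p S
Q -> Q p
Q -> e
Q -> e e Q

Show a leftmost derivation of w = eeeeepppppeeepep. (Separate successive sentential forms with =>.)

S => QpS => QppS => eeQppS => eeQpppS => eeeeQpppS => eeeeQppppS => eeeeQpppppS => eeeeepppppS => eeeeepppppQpS => eeeeepppppeeQpS => eeeeepppppeeepS => eeeeepppppeeepep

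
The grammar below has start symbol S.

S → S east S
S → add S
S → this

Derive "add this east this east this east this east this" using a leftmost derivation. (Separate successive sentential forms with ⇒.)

S ⇒ add S ⇒ add S east S ⇒ add S east S east S ⇒ add S east S east S east S ⇒ add S east S east S east S east S ⇒ add this east S east S east S east S ⇒ add this east this east S east S east S ⇒ add this east this east this east S east S ⇒ add this east this east this east this east S ⇒ add this east this east this east this east this

S ⇒ add S   [S → add S]
add S ⇒ add S east S   [S → S east S]
add S east S ⇒ add S east S east S   [S → S east S]
add S east S east S ⇒ add S east S east S east S   [S → S east S]
add S east S east S east S ⇒ add S east S east S east S east S   [S → S east S]
add S east S east S east S east S ⇒ add this east S east S east S east S   [S → this]
add this east S east S east S east S ⇒ add this east this east S east S east S   [S → this]
add this east this east S east S east S ⇒ add this east this east this east S east S   [S → this]
add this east this east this east S east S ⇒ add this east this east this east this east S   [S → this]
add this east this east this east this east S ⇒ add this east this east this east this east this   [S → this]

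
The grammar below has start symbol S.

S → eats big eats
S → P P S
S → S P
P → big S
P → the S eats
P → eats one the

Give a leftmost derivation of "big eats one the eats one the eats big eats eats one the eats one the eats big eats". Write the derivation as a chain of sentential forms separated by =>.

S => P P S => big S P S => big S P P S => big P P S P P S => big eats one the P S P P S => big eats one the eats one the S P P S => big eats one the eats one the eats big eats P P S => big eats one the eats one the eats big eats eats one the P S => big eats one the eats one the eats big eats eats one the eats one the S => big eats one the eats one the eats big eats eats one the eats one the eats big eats

S => P P S   [S → P P S]
P P S => big S P S   [P → big S]
big S P S => big S P P S   [S → S P]
big S P P S => big P P S P P S   [S → P P S]
big P P S P P S => big eats one the P S P P S   [P → eats one the]
big eats one the P S P P S => big eats one the eats one the S P P S   [P → eats one the]
big eats one the eats one the S P P S => big eats one the eats one the eats big eats P P S   [S → eats big eats]
big eats one the eats one the eats big eats P P S => big eats one the eats one the eats big eats eats one the P S   [P → eats one the]
big eats one the eats one the eats big eats eats one the P S => big eats one the eats one the eats big eats eats one the eats one the S   [P → eats one the]
big eats one the eats one the eats big eats eats one the eats one the S => big eats one the eats one the eats big eats eats one the eats one the eats big eats   [S → eats big eats]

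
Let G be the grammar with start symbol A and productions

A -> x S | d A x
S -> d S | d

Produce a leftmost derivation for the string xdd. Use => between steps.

A => xS   [A -> x S]
xS => xdS   [S -> d S]
xdS => xdd   [S -> d]

A => xS => xdS => xdd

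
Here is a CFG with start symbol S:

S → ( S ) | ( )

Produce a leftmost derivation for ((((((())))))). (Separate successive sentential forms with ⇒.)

S ⇒ (S) ⇒ ((S)) ⇒ (((S))) ⇒ ((((S)))) ⇒ (((((S))))) ⇒ ((((((S)))))) ⇒ ((((((()))))))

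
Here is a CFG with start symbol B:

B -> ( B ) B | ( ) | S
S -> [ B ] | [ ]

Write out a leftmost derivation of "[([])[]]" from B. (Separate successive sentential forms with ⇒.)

B ⇒ S ⇒ [B] ⇒ [(B)B] ⇒ [(S)B] ⇒ [([])B] ⇒ [([])S] ⇒ [([])[]]

B ⇒ S   [B -> S]
S ⇒ [B]   [S -> [ B ]]
[B] ⇒ [(B)B]   [B -> ( B ) B]
[(B)B] ⇒ [(S)B]   [B -> S]
[(S)B] ⇒ [([])B]   [S -> [ ]]
[([])B] ⇒ [([])S]   [B -> S]
[([])S] ⇒ [([])[]]   [S -> [ ]]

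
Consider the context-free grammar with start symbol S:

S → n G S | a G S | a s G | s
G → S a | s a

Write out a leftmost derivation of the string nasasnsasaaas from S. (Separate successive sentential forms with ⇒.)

S ⇒ nGS   [S → n G S]
nGS ⇒ nSaS   [G → S a]
nSaS ⇒ nasGaS   [S → a s G]
nasGaS ⇒ nasSaaS   [G → S a]
nasSaaS ⇒ nasasGaaS   [S → a s G]
nasasGaaS ⇒ nasasSaaaS   [G → S a]
nasasSaaaS ⇒ nasasnGSaaaS   [S → n G S]
nasasnGSaaaS ⇒ nasasnsaSaaaS   [G → s a]
nasasnsaSaaaS ⇒ nasasnsasaaaS   [S → s]
nasasnsasaaaS ⇒ nasasnsasaaas   [S → s]

S ⇒ nGS ⇒ nSaS ⇒ nasGaS ⇒ nasSaaS ⇒ nasasGaaS ⇒ nasasSaaaS ⇒ nasasnGSaaaS ⇒ nasasnsaSaaaS ⇒ nasasnsasaaaS ⇒ nasasnsasaaas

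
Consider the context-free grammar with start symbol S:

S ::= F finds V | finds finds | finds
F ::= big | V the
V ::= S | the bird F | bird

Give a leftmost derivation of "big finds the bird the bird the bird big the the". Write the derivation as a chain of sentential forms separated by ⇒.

S ⇒ F finds V ⇒ big finds V ⇒ big finds the bird F ⇒ big finds the bird V the ⇒ big finds the bird the bird F the ⇒ big finds the bird the bird V the the ⇒ big finds the bird the bird the bird F the the ⇒ big finds the bird the bird the bird big the the

S ⇒ F finds V   [S ::= F finds V]
F finds V ⇒ big finds V   [F ::= big]
big finds V ⇒ big finds the bird F   [V ::= the bird F]
big finds the bird F ⇒ big finds the bird V the   [F ::= V the]
big finds the bird V the ⇒ big finds the bird the bird F the   [V ::= the bird F]
big finds the bird the bird F the ⇒ big finds the bird the bird V the the   [F ::= V the]
big finds the bird the bird V the the ⇒ big finds the bird the bird the bird F the the   [V ::= the bird F]
big finds the bird the bird the bird F the the ⇒ big finds the bird the bird the bird big the the   [F ::= big]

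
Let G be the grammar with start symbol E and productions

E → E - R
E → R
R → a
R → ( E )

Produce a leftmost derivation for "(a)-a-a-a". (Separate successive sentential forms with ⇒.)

E ⇒ E-R ⇒ E-R-R ⇒ E-R-R-R ⇒ R-R-R-R ⇒ (E)-R-R-R ⇒ (R)-R-R-R ⇒ (a)-R-R-R ⇒ (a)-a-R-R ⇒ (a)-a-a-R ⇒ (a)-a-a-a

E ⇒ E-R   [E → E - R]
E-R ⇒ E-R-R   [E → E - R]
E-R-R ⇒ E-R-R-R   [E → E - R]
E-R-R-R ⇒ R-R-R-R   [E → R]
R-R-R-R ⇒ (E)-R-R-R   [R → ( E )]
(E)-R-R-R ⇒ (R)-R-R-R   [E → R]
(R)-R-R-R ⇒ (a)-R-R-R   [R → a]
(a)-R-R-R ⇒ (a)-a-R-R   [R → a]
(a)-a-R-R ⇒ (a)-a-a-R   [R → a]
(a)-a-a-R ⇒ (a)-a-a-a   [R → a]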